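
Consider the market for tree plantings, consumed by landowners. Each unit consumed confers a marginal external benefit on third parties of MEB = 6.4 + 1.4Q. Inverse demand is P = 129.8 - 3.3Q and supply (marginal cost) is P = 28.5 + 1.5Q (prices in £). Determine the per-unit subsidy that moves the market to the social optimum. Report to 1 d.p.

Social marginal benefit = demand + MEB = 136.2 - 1.9Q.
Set SMB = MC: 136.2 - 1.9Q = 28.5 + 1.5Q → Q* = 31.6765.
The Pigouvian subsidy equals MEB at Q*: 6.4 + 1.4×31.6765 = 50.7471.

subsidy = £50.7 per unit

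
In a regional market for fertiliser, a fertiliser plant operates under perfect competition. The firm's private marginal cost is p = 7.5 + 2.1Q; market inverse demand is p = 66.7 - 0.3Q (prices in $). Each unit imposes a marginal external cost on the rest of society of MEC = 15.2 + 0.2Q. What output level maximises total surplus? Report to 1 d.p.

Social marginal cost = private MC + MEC = 22.7 + 2.3Q.
Set SMC = demand: 22.7 + 2.3Q = 66.7 - 0.3Q → Q* = 16.9231.

Q* = 16.9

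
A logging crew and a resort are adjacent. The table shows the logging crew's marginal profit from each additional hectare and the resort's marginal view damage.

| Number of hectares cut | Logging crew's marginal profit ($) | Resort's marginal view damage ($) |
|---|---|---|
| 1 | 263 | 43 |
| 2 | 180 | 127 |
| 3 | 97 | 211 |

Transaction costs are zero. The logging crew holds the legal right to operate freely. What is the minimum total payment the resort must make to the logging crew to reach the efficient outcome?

Left alone the logging crew would choose level 3 (marginal profit stays positive).
Efficient level: k* = 2 (marginal profit ≥ marginal view damage through 2).
The resort must at least cover the logging crew's forgone profit from cutting 3→2: 97 = 97.

$97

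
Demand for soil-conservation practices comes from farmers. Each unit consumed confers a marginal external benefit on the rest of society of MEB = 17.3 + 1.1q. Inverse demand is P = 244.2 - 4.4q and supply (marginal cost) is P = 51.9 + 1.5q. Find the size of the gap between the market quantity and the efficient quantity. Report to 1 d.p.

Market equilibrium (private): 51.9 + 1.5q = 244.2 - 4.4q → q_m = 32.5932.
Social marginal benefit = demand + MEB = 261.5 - 3.3q.
Set SMB = MC: 261.5 - 3.3q = 51.9 + 1.5q → q* = 43.6667.
Gap = |32.5932 − 43.6667| = 11.0735.

11.1 units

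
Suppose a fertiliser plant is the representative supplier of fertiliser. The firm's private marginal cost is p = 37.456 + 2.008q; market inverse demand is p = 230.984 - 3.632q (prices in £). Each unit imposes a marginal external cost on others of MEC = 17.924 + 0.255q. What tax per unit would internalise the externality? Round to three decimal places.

tax = £25.520 per unit

Social marginal cost = private MC + MEC = 55.380 + 2.263q.
Set SMC = demand: 55.380 + 2.263q = 230.984 - 3.632q → q* = 29.7886.
The Pigouvian tax equals MEC at q*: 17.924 + 0.255×29.7886 = 25.5201.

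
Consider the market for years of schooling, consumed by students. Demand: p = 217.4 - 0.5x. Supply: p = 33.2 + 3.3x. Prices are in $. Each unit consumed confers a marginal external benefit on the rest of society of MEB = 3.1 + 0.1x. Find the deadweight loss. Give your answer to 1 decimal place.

DWL = $8.5

Market equilibrium (private): 33.2 + 3.3x = 217.4 - 0.5x → x_m = 48.4737.
Social marginal benefit = demand + MEB = 220.5 - 0.4x.
Set SMB = MC: 220.5 - 0.4x = 33.2 + 3.3x → x* = 50.6216.
The loss is the area between SMB and MC from x* to x_m; with linear curves that's a triangle of height MEB(x_m).
DWL = ½ × 2.1479 × 7.9474 = 8.5351.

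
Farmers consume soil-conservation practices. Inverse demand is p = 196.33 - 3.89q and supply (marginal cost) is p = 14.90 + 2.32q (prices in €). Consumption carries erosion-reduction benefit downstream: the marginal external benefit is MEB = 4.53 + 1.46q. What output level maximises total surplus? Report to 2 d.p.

Social marginal benefit = demand + MEB = 200.86 - 2.43q.
Set SMB = MC: 200.86 - 2.43q = 14.90 + 2.32q → q* = 39.1495.

q* = 39.15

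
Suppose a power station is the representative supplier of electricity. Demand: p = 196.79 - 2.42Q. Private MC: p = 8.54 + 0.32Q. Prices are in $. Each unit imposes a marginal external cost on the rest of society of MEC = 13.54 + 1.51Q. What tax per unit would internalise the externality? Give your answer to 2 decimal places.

tax = $75.61 per unit

Social marginal cost = private MC + MEC = 22.08 + 1.83Q.
Set SMC = demand: 22.08 + 1.83Q = 196.79 - 2.42Q → Q* = 41.1082.
The Pigouvian tax equals MEC at Q*: 13.54 + 1.51×41.1082 = 75.6134.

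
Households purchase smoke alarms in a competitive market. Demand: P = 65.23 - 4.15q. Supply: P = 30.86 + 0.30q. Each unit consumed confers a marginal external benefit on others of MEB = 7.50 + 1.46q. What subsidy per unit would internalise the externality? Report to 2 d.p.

Social marginal benefit = demand + MEB = 72.73 - 2.69q.
Set SMB = MC: 72.73 - 2.69q = 30.86 + 0.30q → q* = 14.0033.
The Pigouvian subsidy equals MEB at q*: 7.50 + 1.46×14.0033 = 27.9448.

subsidy = 27.94 per unit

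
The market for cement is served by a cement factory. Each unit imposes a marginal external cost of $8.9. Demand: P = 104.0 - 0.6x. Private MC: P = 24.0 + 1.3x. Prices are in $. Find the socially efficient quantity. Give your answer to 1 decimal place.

Social marginal cost = private MC + MEC = 32.9 + 1.3x.
Set SMC = demand: 32.9 + 1.3x = 104.0 - 0.6x → x* = 37.4211.

x* = 37.4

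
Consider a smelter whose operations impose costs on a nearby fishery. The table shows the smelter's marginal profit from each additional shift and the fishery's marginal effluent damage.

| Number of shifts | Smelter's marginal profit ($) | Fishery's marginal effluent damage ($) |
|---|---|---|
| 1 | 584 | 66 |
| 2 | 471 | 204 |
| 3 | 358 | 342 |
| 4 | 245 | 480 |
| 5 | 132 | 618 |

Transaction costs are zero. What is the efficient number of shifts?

3

Bargaining reaches the level where marginal profit last exceeds marginal effluent damage.
That holds through level 3 (358 ≥ 342) but not at 4 (245 < 480).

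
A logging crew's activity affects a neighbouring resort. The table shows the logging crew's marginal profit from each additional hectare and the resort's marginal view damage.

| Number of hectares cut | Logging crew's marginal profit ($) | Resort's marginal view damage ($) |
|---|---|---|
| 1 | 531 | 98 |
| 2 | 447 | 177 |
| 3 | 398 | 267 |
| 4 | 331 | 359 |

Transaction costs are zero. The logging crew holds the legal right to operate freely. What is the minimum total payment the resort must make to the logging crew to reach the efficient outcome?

Left alone the logging crew would choose level 4 (marginal profit stays positive).
Efficient level: k* = 3 (marginal profit ≥ marginal view damage through 3).
The resort must at least cover the logging crew's forgone profit from cutting 4→3: 331 = 331.

$331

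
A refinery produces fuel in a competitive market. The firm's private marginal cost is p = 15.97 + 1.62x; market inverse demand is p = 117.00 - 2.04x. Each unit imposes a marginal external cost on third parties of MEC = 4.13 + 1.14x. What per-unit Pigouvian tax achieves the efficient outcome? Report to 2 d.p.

Social marginal cost = private MC + MEC = 20.10 + 2.76x.
Set SMC = demand: 20.10 + 2.76x = 117.00 - 2.04x → x* = 20.1875.
The Pigouvian tax equals MEC at x*: 4.13 + 1.14×20.1875 = 27.1438.

tax = 27.14 per unit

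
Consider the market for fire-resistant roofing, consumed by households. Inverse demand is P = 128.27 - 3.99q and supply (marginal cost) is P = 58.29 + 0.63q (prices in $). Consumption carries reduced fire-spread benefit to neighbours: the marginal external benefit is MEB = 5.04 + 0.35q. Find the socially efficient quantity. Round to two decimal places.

q* = 17.57

Social marginal benefit = demand + MEB = 133.31 - 3.64q.
Set SMB = MC: 133.31 - 3.64q = 58.29 + 0.63q → q* = 17.5691.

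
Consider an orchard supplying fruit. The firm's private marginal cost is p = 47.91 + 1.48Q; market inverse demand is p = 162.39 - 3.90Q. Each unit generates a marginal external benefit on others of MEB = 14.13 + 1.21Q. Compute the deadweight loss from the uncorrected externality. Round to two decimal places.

DWL = 190.67

Market equilibrium (private): 47.91 + 1.48Q = 162.39 - 3.90Q → Q_m = 21.2788.
Social marginal cost = private MC − MEB = 33.78 + 0.27Q.
Set SMC = demand: 33.78 + 0.27Q = 162.39 - 3.90Q → Q* = 30.8417.
Between Q* and Q_m the wedge demand − SMC runs linearly from 0 to MEB(Q_m), so the loss is a triangle.
DWL = ½ × 9.5629 × 39.8774 = 190.6718.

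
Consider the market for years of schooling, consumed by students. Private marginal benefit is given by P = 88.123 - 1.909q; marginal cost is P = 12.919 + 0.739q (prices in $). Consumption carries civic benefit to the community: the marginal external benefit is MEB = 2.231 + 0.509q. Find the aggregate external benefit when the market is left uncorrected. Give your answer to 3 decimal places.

Market equilibrium (private): 12.919 + 0.739q = 88.123 - 1.909q → q_m = 28.4003.
Total external benefit = ∫₀^{q_m} (2.231 + 0.509q) dq = 2.231×28.4003 + ½×0.509×28.4003² = 268.6349.

$268.635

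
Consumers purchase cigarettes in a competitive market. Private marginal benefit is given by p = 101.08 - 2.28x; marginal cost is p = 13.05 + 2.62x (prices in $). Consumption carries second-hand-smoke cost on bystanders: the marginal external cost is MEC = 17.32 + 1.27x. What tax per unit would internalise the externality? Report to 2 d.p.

tax = $31.87 per unit

Social marginal benefit = demand − MEC = 83.76 - 3.55x.
Set SMB = MC: 83.76 - 3.55x = 13.05 + 2.62x → x* = 11.4603.
The Pigouvian tax equals MEC at x*: 17.32 + 1.27×11.4603 = 31.8746.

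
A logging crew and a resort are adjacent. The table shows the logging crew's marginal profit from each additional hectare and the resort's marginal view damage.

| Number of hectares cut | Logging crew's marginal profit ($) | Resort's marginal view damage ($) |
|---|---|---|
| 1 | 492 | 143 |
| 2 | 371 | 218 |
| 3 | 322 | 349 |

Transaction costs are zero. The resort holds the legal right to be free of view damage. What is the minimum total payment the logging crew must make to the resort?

Efficient level: marginal profit ≥ marginal view damage through level 2, so k* = 2.
With the resort holding the right, the logging crew must at least compensate total damage at k*: 143 + 218 = 361.

$361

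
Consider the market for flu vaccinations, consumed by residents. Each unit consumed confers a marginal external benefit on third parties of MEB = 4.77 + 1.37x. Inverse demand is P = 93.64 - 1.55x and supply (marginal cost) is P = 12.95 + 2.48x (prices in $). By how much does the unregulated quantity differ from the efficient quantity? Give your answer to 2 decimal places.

Market equilibrium (private): 12.95 + 2.48x = 93.64 - 1.55x → x_m = 20.0223.
Social marginal benefit = demand + MEB = 98.41 - 0.18x.
Set SMB = MC: 98.41 - 0.18x = 12.95 + 2.48x → x* = 32.1278.
Gap = |20.0223 − 32.1278| = 12.1055.

12.11 units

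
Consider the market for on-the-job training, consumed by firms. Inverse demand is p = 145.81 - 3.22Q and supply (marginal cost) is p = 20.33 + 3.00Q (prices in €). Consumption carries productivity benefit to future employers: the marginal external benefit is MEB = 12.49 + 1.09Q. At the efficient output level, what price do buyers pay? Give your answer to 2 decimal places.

Social marginal benefit = demand + MEB = 158.30 - 2.13Q.
Set SMB = MC: 158.30 - 2.13Q = 20.33 + 3.00Q → Q* = 26.8947.
Consumer price on the demand curve at Q*: 145.81 − 3.22×26.8947 = 59.2091.

P = €59.21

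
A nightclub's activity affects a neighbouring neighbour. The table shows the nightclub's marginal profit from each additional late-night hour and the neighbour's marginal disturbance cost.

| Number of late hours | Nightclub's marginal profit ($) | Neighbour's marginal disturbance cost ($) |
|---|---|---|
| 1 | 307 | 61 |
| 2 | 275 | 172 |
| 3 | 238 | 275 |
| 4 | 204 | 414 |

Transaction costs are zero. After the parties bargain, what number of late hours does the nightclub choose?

2

Bargaining reaches the level where marginal profit last exceeds marginal disturbance cost.
That holds through level 2 (275 ≥ 172) but not at 3 (238 < 275).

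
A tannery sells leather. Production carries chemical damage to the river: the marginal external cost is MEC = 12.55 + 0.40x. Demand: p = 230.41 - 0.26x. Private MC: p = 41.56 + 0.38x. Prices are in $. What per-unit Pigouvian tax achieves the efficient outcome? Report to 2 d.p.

Social marginal cost = private MC + MEC = 54.11 + 0.78x.
Set SMC = demand: 54.11 + 0.78x = 230.41 - 0.26x → x* = 169.5192.
The Pigouvian tax equals MEC at x*: 12.55 + 0.40×169.5192 = 80.3577.

tax = $80.36 per unit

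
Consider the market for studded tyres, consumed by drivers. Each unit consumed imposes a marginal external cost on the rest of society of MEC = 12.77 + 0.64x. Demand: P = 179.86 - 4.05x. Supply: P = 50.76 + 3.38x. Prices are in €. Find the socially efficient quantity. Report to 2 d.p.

x* = 14.42

Social marginal benefit = demand − MEC = 167.09 - 4.69x.
Set SMB = MC: 167.09 - 4.69x = 50.76 + 3.38x → x* = 14.4151.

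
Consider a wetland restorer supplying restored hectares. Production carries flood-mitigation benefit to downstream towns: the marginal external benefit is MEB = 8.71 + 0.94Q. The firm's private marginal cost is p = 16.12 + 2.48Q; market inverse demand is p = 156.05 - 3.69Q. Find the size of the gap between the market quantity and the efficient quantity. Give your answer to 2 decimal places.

5.74 units

Market equilibrium (private): 16.12 + 2.48Q = 156.05 - 3.69Q → Q_m = 22.6791.
Social marginal cost = private MC − MEB = 7.41 + 1.54Q.
Set SMC = demand: 7.41 + 1.54Q = 156.05 - 3.69Q → Q* = 28.4207.
Gap = |22.6791 − 28.4207| = 5.7416.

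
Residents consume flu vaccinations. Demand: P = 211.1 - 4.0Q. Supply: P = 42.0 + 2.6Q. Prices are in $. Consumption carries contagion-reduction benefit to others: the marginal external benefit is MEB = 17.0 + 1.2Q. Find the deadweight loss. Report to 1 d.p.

Market equilibrium (private): 42.0 + 2.6Q = 211.1 - 4.0Q → Q_m = 25.6212.
Social marginal benefit = demand + MEB = 228.1 - 2.8Q.
Set SMB = MC: 228.1 - 2.8Q = 42.0 + 2.6Q → Q* = 34.4630.
Height of the DWL triangle at Q_m is SMB(Q_m) − MC(Q_m) = MEB(Q_m) = 47.7455.
DWL = ½ × 8.8418 × 47.7455 = 211.0781.

DWL = $211.1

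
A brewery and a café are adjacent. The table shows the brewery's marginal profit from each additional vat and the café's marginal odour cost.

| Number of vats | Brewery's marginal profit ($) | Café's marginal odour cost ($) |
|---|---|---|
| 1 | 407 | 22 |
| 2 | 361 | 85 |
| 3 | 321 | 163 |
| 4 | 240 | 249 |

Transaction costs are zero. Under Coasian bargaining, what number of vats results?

3

Bargaining reaches the level where marginal profit last exceeds marginal odour cost.
That holds through level 3 (321 ≥ 163) but not at 4 (240 < 249).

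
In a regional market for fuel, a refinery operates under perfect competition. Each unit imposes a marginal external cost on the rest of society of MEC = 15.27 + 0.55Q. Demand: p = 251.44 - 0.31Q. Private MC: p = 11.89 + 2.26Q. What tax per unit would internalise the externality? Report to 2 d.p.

tax = 54.81 per unit

Social marginal cost = private MC + MEC = 27.16 + 2.81Q.
Set SMC = demand: 27.16 + 2.81Q = 251.44 - 0.31Q → Q* = 71.8846.
The Pigouvian tax equals MEC at Q*: 15.27 + 0.55×71.8846 = 54.8065.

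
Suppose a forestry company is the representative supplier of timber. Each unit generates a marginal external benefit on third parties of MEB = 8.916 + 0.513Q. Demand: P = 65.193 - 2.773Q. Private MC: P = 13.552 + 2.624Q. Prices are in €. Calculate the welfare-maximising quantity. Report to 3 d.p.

Q* = 12.399

Social marginal cost = private MC − MEB = 4.636 + 2.111Q.
Set SMC = demand: 4.636 + 2.111Q = 65.193 - 2.773Q → Q* = 12.3991.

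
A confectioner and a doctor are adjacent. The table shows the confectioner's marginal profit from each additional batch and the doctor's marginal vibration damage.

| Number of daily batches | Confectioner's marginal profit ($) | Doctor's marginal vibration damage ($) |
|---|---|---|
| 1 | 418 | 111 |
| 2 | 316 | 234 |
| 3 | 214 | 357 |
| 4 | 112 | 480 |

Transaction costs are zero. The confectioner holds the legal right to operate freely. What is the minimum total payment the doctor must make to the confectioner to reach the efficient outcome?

$326

Left alone the confectioner would choose level 4 (marginal profit stays positive).
Efficient level: k* = 2 (marginal profit ≥ marginal vibration damage through 2).
The doctor must at least cover the confectioner's forgone profit from cutting 4→2: 214 + 112 = 326.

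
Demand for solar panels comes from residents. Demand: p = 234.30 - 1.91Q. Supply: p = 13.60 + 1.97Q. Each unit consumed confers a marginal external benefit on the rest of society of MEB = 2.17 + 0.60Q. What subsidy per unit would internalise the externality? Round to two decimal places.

Social marginal benefit = demand + MEB = 236.47 - 1.31Q.
Set SMB = MC: 236.47 - 1.31Q = 13.60 + 1.97Q → Q* = 67.9482.
The Pigouvian subsidy equals MEB at Q*: 2.17 + 0.60×67.9482 = 42.9389.

subsidy = 42.94 per unit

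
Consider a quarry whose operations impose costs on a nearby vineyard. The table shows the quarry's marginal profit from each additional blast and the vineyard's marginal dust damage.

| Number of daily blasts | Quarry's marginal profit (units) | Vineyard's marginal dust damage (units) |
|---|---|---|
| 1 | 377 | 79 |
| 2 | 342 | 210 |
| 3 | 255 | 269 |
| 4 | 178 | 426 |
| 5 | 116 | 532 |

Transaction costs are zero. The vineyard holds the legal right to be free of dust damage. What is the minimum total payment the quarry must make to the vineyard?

Efficient level: marginal profit ≥ marginal dust damage through level 2, so k* = 2.
With the vineyard holding the right, the quarry must at least compensate total damage at k*: 79 + 210 = 289.

289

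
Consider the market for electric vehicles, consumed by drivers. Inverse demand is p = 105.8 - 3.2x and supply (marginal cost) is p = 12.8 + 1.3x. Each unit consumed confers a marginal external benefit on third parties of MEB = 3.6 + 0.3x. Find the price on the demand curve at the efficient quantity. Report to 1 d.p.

P = 32.2

Social marginal benefit = demand + MEB = 109.4 - 2.9x.
Set SMB = MC: 109.4 - 2.9x = 12.8 + 1.3x → x* = 23.0000.
Consumer price on the demand curve at x*: 105.8 − 3.2×23.0000 = 32.2000.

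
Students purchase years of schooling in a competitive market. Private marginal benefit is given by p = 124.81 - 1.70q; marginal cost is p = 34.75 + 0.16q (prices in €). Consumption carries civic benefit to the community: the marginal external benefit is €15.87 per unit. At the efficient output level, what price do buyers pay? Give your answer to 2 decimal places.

Social marginal benefit = demand + MEB = 140.68 - 1.70q.
Set SMB = MC: 140.68 - 1.70q = 34.75 + 0.16q → q* = 56.9516.
Consumer price on the demand curve at q*: 124.81 − 1.70×56.9516 = 27.9923.

P = €27.99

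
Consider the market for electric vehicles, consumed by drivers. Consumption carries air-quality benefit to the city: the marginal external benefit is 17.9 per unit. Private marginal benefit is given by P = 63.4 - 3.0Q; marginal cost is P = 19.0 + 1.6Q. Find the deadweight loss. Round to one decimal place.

DWL = 34.8

Market equilibrium (private): 19.0 + 1.6Q = 63.4 - 3.0Q → Q_m = 9.6522.
Social marginal benefit = demand + MEB = 81.3 - 3.0Q.
Set SMB = MC: 81.3 - 3.0Q = 19.0 + 1.6Q → Q* = 13.5435.
The welfare-loss triangle has base |Q_m − Q*| and height MEB(Q_m) (the vertical gap between SMB and MC is zero at Q* and MEB at Q_m).
DWL = ½ × 3.8913 × 17.9000 = 34.8271.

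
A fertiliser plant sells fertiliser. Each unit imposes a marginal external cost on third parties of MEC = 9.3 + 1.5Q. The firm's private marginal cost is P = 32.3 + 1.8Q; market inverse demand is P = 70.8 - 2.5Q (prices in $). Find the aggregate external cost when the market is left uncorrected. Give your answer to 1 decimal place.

$143.4

Market equilibrium (private): 32.3 + 1.8Q = 70.8 - 2.5Q → Q_m = 8.9535.
Total external cost = ∫₀^{Q_m} (9.3 + 1.5Q) dQ = 9.3×8.9535 + ½×1.5×8.9535² = 143.3914.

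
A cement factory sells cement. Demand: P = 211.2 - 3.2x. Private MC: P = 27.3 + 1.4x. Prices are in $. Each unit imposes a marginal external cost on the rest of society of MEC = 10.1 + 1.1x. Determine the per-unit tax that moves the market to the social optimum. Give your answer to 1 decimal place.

tax = $43.6 per unit

Social marginal cost = private MC + MEC = 37.4 + 2.5x.
Set SMC = demand: 37.4 + 2.5x = 211.2 - 3.2x → x* = 30.4912.
The Pigouvian tax equals MEC at x*: 10.1 + 1.1×30.4912 = 43.6403.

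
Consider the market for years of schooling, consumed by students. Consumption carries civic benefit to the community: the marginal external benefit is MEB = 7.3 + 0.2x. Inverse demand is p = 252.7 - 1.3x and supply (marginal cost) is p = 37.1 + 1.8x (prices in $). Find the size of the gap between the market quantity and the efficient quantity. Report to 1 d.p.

Market equilibrium (private): 37.1 + 1.8x = 252.7 - 1.3x → x_m = 69.5484.
Social marginal benefit = demand + MEB = 260.0 - 1.1x.
Set SMB = MC: 260.0 - 1.1x = 37.1 + 1.8x → x* = 76.8621.
Gap = |69.5484 − 76.8621| = 7.3137.

7.3 units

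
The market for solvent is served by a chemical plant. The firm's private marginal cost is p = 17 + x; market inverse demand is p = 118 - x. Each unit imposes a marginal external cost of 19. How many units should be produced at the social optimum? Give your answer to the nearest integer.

x* = 41

Social marginal cost = private MC + MEC = 36 + x.
Set SMC = demand: 36 + x = 118 - x → x* = 41.0000.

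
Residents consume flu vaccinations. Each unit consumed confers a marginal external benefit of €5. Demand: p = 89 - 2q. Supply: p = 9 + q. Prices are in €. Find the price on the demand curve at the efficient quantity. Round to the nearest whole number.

P = €32

Social marginal benefit = demand + MEB = 94 - 2q.
Set SMB = MC: 94 - 2q = 9 + q → q* = 28.3333.
Consumer price on the demand curve at q*: 89 − 2×28.3333 = 32.3334.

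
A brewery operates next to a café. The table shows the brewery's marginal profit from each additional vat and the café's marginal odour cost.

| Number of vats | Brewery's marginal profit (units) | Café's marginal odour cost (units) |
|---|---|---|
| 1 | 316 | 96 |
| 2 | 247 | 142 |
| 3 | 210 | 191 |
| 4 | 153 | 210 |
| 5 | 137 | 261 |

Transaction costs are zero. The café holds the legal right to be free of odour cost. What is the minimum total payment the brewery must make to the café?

429

Efficient level: marginal profit ≥ marginal odour cost through level 3, so k* = 3.
With the café holding the right, the brewery must at least compensate total damage at k*: 96 + 142 + 191 = 429.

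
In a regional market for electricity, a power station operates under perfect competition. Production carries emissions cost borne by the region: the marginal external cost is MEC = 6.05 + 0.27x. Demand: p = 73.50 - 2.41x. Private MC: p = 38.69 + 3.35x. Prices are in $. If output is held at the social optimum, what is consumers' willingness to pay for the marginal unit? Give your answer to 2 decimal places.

P = $62.01

Social marginal cost = private MC + MEC = 44.74 + 3.62x.
Set SMC = demand: 44.74 + 3.62x = 73.50 - 2.41x → x* = 4.7695.
Consumer price on the demand curve at x*: 73.50 − 2.41×4.7695 = 62.0055.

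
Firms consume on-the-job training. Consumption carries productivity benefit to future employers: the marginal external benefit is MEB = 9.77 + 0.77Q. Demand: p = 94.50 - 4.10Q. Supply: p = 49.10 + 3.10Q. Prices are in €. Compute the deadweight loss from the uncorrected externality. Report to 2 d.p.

DWL = €16.63

Market equilibrium (private): 49.10 + 3.10Q = 94.50 - 4.10Q → Q_m = 6.3056.
Social marginal benefit = demand + MEB = 104.27 - 3.33Q.
Set SMB = MC: 104.27 - 3.33Q = 49.10 + 3.10Q → Q* = 8.5801.
Between Q* and Q_m the wedge SMB − MC runs linearly from 0 to MEB(Q_m), so the loss is a triangle.
DWL = ½ × 2.2745 × 14.6253 = 16.6326.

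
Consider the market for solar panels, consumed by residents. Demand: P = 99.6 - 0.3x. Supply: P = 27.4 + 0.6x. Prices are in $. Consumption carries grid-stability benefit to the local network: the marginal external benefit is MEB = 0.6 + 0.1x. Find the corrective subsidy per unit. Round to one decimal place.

subsidy = $9.7 per unit

Social marginal benefit = demand + MEB = 100.2 - 0.2x.
Set SMB = MC: 100.2 - 0.2x = 27.4 + 0.6x → x* = 91.0000.
The Pigouvian subsidy equals MEB at x*: 0.6 + 0.1×91.0000 = 9.7000.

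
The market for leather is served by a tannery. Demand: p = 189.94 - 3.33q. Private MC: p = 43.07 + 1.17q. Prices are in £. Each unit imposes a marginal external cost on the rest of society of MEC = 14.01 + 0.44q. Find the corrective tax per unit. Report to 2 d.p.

tax = £25.84 per unit

Social marginal cost = private MC + MEC = 57.08 + 1.61q.
Set SMC = demand: 57.08 + 1.61q = 189.94 - 3.33q → q* = 26.8947.
The Pigouvian tax equals MEC at q*: 14.01 + 0.44×26.8947 = 25.8437.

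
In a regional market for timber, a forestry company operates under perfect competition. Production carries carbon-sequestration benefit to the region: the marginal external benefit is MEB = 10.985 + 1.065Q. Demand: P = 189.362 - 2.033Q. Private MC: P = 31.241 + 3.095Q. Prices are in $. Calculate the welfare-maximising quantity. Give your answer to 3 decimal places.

Social marginal cost = private MC − MEB = 20.256 + 2.030Q.
Set SMC = demand: 20.256 + 2.030Q = 189.362 - 2.033Q → Q* = 41.6210.

Q* = 41.621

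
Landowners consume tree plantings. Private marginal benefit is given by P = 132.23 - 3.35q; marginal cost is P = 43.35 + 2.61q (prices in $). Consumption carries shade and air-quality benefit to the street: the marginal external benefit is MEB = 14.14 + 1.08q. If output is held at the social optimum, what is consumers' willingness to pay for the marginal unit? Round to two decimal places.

P = $61.51

Social marginal benefit = demand + MEB = 146.37 - 2.27q.
Set SMB = MC: 146.37 - 2.27q = 43.35 + 2.61q → q* = 21.1107.
Consumer price on the demand curve at q*: 132.23 − 3.35×21.1107 = 61.5092.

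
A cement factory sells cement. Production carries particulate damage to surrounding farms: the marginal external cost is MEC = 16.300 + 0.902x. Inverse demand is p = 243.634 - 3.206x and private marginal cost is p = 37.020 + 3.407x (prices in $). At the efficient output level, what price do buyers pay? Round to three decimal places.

P = $162.443

Social marginal cost = private MC + MEC = 53.320 + 4.309x.
Set SMC = demand: 53.320 + 4.309x = 243.634 - 3.206x → x* = 25.3246.
Consumer price on the demand curve at x*: 243.634 − 3.206×25.3246 = 162.4433.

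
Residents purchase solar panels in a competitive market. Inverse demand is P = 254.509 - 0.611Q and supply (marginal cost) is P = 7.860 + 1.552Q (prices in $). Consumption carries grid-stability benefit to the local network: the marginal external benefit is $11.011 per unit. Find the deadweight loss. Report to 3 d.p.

DWL = $28.026

Market equilibrium (private): 7.860 + 1.552Q = 254.509 - 0.611Q → Q_m = 114.0310.
Social marginal benefit = demand + MEB = 265.520 - 0.611Q.
Set SMB = MC: 265.520 - 0.611Q = 7.860 + 1.552Q → Q* = 119.1216.
The welfare-loss triangle has base |Q_m − Q*| and height MEB(Q_m) (the vertical gap between SMB and MC is zero at Q* and MEB at Q_m).
DWL = ½ × 5.0906 × 11.0110 = 28.0263.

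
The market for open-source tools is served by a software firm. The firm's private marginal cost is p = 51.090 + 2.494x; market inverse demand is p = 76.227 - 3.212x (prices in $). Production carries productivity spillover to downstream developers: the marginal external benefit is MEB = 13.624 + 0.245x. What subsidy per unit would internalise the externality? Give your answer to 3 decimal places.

Social marginal cost = private MC − MEB = 37.466 + 2.249x.
Set SMC = demand: 37.466 + 2.249x = 76.227 - 3.212x → x* = 7.0978.
The Pigouvian subsidy equals MEB at x*: 13.624 + 0.245×7.0978 = 15.3630.

subsidy = $15.363 per unit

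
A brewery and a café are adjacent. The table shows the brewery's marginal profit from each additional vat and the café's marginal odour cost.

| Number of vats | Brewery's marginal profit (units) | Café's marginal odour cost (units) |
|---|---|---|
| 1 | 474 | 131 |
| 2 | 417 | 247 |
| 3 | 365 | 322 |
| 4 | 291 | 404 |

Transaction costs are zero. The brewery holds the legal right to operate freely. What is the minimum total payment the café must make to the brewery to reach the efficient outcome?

291

Left alone the brewery would choose level 4 (marginal profit stays positive).
Efficient level: k* = 3 (marginal profit ≥ marginal odour cost through 3).
The café must at least cover the brewery's forgone profit from cutting 4→3: 291 = 291.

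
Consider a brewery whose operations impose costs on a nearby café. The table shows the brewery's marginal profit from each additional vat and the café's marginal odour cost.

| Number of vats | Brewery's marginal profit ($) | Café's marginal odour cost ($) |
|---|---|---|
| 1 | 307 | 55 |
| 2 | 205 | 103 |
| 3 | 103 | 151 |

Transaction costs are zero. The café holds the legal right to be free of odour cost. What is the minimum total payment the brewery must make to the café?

$158

Efficient level: marginal profit ≥ marginal odour cost through level 2, so k* = 2.
With the café holding the right, the brewery must at least compensate total damage at k*: 55 + 103 = 158.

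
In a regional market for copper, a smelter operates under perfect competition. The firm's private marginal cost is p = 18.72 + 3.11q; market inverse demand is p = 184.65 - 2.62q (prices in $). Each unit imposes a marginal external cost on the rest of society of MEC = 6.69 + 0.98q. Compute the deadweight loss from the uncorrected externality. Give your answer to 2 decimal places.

DWL = $91.64

Market equilibrium (private): 18.72 + 3.11q = 184.65 - 2.62q → q_m = 28.9581.
Social marginal cost = private MC + MEC = 25.41 + 4.09q.
Set SMC = demand: 25.41 + 4.09q = 184.65 - 2.62q → q* = 23.7317.
The welfare-loss triangle has base |q_m − q*| and height MEC(q_m) (the vertical gap between SMC and demand is zero at q* and MEC at q_m).
DWL = ½ × 5.2264 × 35.0690 = 91.6423.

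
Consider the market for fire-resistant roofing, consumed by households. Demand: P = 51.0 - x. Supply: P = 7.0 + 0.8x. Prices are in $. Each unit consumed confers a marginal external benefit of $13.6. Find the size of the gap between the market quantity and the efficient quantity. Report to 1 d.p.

Market equilibrium (private): 7.0 + 0.8x = 51.0 - x → x_m = 24.4444.
Social marginal benefit = demand + MEB = 64.6 - x.
Set SMB = MC: 64.6 - x = 7.0 + 0.8x → x* = 32.0000.
Gap = |24.4444 − 32.0000| = 7.5556.

7.6 units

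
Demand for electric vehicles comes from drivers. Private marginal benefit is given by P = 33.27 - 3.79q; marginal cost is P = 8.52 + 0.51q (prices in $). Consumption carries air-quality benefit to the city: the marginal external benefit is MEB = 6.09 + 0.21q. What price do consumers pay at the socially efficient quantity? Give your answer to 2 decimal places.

P = $4.69

Social marginal benefit = demand + MEB = 39.36 - 3.58q.
Set SMB = MC: 39.36 - 3.58q = 8.52 + 0.51q → q* = 7.5403.
Consumer price on the demand curve at q*: 33.27 − 3.79×7.5403 = 4.6923.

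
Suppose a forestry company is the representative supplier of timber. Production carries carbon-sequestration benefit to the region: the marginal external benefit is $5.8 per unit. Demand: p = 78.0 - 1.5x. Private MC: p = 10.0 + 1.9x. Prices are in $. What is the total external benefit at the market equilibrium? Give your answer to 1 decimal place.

Market equilibrium (private): 10.0 + 1.9x = 78.0 - 1.5x → x_m = 20.0000.
Total external benefit = MEB × x_m = 5.8 × 20.0000 = 116.0000.

$116.0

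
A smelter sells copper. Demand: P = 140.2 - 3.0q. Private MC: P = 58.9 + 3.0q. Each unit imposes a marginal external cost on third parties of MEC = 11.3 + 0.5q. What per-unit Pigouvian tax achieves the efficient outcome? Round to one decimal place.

tax = 16.7 per unit

Social marginal cost = private MC + MEC = 70.2 + 3.5q.
Set SMC = demand: 70.2 + 3.5q = 140.2 - 3.0q → q* = 10.7692.
The Pigouvian tax equals MEC at q*: 11.3 + 0.5×10.7692 = 16.6846.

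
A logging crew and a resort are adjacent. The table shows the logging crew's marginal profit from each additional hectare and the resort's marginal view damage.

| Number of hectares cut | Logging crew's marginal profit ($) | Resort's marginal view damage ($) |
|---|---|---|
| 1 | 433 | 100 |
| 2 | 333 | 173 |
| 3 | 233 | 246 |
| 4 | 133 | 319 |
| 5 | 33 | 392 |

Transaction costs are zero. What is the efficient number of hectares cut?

2

Bargaining reaches the level where marginal profit last exceeds marginal view damage.
That holds through level 2 (333 ≥ 173) but not at 3 (233 < 246).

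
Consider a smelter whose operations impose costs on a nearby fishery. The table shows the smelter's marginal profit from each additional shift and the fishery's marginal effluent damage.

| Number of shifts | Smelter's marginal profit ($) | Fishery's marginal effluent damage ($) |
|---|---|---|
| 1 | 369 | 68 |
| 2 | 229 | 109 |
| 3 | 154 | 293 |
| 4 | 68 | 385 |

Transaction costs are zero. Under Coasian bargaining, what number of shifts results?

2

Bargaining reaches the level where marginal profit last exceeds marginal effluent damage.
That holds through level 2 (229 ≥ 109) but not at 3 (154 < 293).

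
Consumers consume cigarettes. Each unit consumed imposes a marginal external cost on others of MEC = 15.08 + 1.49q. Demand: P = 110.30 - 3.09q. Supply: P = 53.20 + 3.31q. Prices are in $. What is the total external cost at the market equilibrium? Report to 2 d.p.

$193.84

Market equilibrium (private): 53.20 + 3.31q = 110.30 - 3.09q → q_m = 8.9219.
Total external cost = ∫₀^{q_m} (15.08 + 1.49q) dq = 15.08×8.9219 + ½×1.49×8.9219² = 193.8445.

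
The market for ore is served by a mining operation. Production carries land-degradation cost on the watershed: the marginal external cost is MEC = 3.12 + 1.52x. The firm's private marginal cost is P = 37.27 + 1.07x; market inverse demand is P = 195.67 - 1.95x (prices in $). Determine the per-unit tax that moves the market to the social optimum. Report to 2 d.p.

tax = $55.11 per unit

Social marginal cost = private MC + MEC = 40.39 + 2.59x.
Set SMC = demand: 40.39 + 2.59x = 195.67 - 1.95x → x* = 34.2026.
The Pigouvian tax equals MEC at x*: 3.12 + 1.52×34.2026 = 55.1080.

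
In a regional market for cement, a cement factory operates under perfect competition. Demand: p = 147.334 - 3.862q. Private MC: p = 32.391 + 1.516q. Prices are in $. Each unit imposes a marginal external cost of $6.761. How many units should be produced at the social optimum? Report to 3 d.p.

q* = 20.116

Social marginal cost = private MC + MEC = 39.152 + 1.516q.
Set SMC = demand: 39.152 + 1.516q = 147.334 - 3.862q → q* = 20.1157.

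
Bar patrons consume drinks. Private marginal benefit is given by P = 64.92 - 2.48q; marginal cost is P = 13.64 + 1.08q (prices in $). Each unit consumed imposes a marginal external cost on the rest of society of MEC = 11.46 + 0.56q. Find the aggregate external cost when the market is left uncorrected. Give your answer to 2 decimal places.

Market equilibrium (private): 13.64 + 1.08q = 64.92 - 2.48q → q_m = 14.4045.
Total external cost = ∫₀^{q_m} (11.46 + 0.56q) dq = 11.46×14.4045 + ½×0.56×14.4045² = 223.1727.

$223.17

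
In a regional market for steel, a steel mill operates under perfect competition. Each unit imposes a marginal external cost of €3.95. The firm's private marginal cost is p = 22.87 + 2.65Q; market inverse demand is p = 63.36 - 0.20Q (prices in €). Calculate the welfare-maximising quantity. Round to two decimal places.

Social marginal cost = private MC + MEC = 26.82 + 2.65Q.
Set SMC = demand: 26.82 + 2.65Q = 63.36 - 0.20Q → Q* = 12.8211.

Q* = 12.82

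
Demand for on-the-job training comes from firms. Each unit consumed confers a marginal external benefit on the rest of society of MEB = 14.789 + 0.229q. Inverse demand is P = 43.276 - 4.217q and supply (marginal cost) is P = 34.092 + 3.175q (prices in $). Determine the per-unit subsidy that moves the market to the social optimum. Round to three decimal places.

Social marginal benefit = demand + MEB = 58.065 - 3.988q.
Set SMB = MC: 58.065 - 3.988q = 34.092 + 3.175q → q* = 3.3468.
The Pigouvian subsidy equals MEB at q*: 14.789 + 0.229×3.3468 = 15.5554.

subsidy = $15.555 per unit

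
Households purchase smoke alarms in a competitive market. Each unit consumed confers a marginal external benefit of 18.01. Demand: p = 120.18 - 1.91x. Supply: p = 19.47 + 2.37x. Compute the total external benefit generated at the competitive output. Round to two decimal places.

423.78

Market equilibrium (private): 19.47 + 2.37x = 120.18 - 1.91x → x_m = 23.5304.
Total external benefit = MEB × x_m = 18.01 × 23.5304 = 423.7825.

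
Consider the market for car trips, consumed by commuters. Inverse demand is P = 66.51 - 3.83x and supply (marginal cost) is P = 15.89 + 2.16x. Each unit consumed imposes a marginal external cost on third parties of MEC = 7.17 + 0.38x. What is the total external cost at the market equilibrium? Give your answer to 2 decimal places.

Market equilibrium (private): 15.89 + 2.16x = 66.51 - 3.83x → x_m = 8.4508.
Total external cost = ∫₀^{x_m} (7.17 + 0.38x) dx = 7.17×8.4508 + ½×0.38×8.4508² = 74.1613.

74.16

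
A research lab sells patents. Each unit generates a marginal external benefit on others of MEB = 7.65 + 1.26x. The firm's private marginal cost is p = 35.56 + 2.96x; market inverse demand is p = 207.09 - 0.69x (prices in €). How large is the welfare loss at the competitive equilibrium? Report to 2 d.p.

Market equilibrium (private): 35.56 + 2.96x = 207.09 - 0.69x → x_m = 46.9945.
Social marginal cost = private MC − MEB = 27.91 + 1.70x.
Set SMC = demand: 27.91 + 1.70x = 207.09 - 0.69x → x* = 74.9707.
Height of the DWL triangle at x_m is demand(x_m) − SMC(x_m) = MEB(x_m) = 66.8631.
DWL = ½ × 27.9762 × 66.8631 = 935.2877.

DWL = €935.29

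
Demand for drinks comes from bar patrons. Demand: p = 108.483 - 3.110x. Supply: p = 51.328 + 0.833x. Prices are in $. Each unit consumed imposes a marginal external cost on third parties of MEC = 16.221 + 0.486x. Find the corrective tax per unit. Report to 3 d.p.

Social marginal benefit = demand − MEC = 92.262 - 3.596x.
Set SMB = MC: 92.262 - 3.596x = 51.328 + 0.833x → x* = 9.2423.
The Pigouvian tax equals MEC at x*: 16.221 + 0.486×9.2423 = 20.7128.

tax = $20.713 per unit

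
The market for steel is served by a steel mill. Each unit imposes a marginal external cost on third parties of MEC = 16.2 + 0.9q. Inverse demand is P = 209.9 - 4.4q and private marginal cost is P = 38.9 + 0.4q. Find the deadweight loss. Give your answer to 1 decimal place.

Market equilibrium (private): 38.9 + 0.4q = 209.9 - 4.4q → q_m = 35.6250.
Social marginal cost = private MC + MEC = 55.1 + 1.3q.
Set SMC = demand: 55.1 + 1.3q = 209.9 - 4.4q → q* = 27.1579.
Between q* and q_m the wedge SMC − demand runs linearly from 0 to MEC(q_m), so the loss is a triangle.
DWL = ½ × 8.4671 × 48.2625 = 204.3217.

DWL = 204.3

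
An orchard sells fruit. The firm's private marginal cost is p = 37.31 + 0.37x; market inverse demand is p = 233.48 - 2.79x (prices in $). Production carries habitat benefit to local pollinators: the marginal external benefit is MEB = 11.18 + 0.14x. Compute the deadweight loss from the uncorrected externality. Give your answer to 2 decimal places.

DWL = $65.37

Market equilibrium (private): 37.31 + 0.37x = 233.48 - 2.79x → x_m = 62.0791.
Social marginal cost = private MC − MEB = 26.13 + 0.23x.
Set SMC = demand: 26.13 + 0.23x = 233.48 - 2.79x → x* = 68.6589.
Between x* and x_m the wedge demand − SMC runs linearly from 0 to MEB(x_m), so the loss is a triangle.
DWL = ½ × 6.5798 × 19.8711 = 65.3739.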